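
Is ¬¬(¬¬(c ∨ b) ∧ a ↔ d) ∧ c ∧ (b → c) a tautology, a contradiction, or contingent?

contingent

a | b | c | d || (c ∨ b) | ¬(c ∨ b) | ¬¬(c ∨ b) | (¬¬(c ∨ b) ∧ a) | ((¬¬(c ∨ b) ∧ a) ↔ d) | ¬((¬¬(c ∨ b) ∧ a) ↔ d) | ¬¬((¬¬(c ∨ b) ∧ a) ↔ d) | (b → c) | φ
T | T | T | T ||    T    |    F     |     T     |        T        |           T           |           F            |            T            |    T    | T
T | T | T | F ||    T    |    F     |     T     |        T        |           F           |           T            |            F            |    T    | F
T | T | F | T ||    T    |    F     |     T     |        T        |           T           |           F            |            T            |    F    | F
T | T | F | F ||    T    |    F     |     T     |        T        |           F           |           T            |            F            |    F    | F
T | F | T | T ||    T    |    F     |     T     |        T        |           T           |           F            |            T            |    T    | T
T | F | T | F ||    T    |    F     |     T     |        T        |           F           |           T            |            F            |    T    | F
T | F | F | T ||    F    |    T     |     F     |        F        |           F           |           T            |            F            |    T    | F
T | F | F | F ||    F    |    T     |     F     |        F        |           T           |           F            |            T            |    T    | F
F | T | T | T ||    T    |    F     |     T     |        F        |           F           |           T            |            F            |    T    | F
F | T | T | F ||    T    |    F     |     T     |        F        |           T           |           F            |            T            |    T    | T
F | T | F | T ||    T    |    F     |     T     |        F        |           F           |           T            |            F            |    F    | F
F | T | F | F ||    T    |    F     |     T     |        F        |           T           |           F            |            T            |    F    | F
F | F | T | T ||    T    |    F     |     T     |        F        |           F           |           T            |            F            |    T    | F
F | F | T | F ||    T    |    F     |     T     |        F        |           T           |           F            |            T            |    T    | T
F | F | F | T ||    F    |    T     |     F     |        F        |           F           |           T            |            F            |    T    | F
F | F | F | F ||    F    |    T     |     F     |        F        |           T           |           F            |            T            |    T    | F
4 of 16 rows are T, so the formula is contingent.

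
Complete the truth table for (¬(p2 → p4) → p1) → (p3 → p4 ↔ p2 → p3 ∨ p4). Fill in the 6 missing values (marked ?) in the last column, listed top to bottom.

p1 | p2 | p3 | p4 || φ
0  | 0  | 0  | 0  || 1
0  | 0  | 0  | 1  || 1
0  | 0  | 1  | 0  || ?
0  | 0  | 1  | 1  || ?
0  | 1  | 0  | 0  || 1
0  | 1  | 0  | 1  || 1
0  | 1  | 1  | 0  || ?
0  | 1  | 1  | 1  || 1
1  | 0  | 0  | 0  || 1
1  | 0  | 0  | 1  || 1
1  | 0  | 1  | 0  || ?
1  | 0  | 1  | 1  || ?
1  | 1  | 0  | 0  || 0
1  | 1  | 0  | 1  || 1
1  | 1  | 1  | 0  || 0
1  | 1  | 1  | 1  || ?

Row p1=0, p2=0, p3=1, p4=0: (¬(p2 → p4) → p1) = 1, (p3 → p4 ↔ p2 → p3 ∨ p4) = 0, so the formula = 0.
Row p1=0, p2=0, p3=1, p4=1: (¬(p2 → p4) → p1) = 1, (p3 → p4 ↔ p2 → p3 ∨ p4) = 1, so the formula = 1.
Row p1=0, p2=1, p3=1, p4=0: (¬(p2 → p4) → p1) = 0, (p3 → p4 ↔ p2 → p3 ∨ p4) = 0, so the formula = 1.
Row p1=1, p2=0, p3=1, p4=0: (¬(p2 → p4) → p1) = 1, (p3 → p4 ↔ p2 → p3 ∨ p4) = 0, so the formula = 0.
Row p1=1, p2=0, p3=1, p4=1: (¬(p2 → p4) → p1) = 1, (p3 → p4 ↔ p2 → p3 ∨ p4) = 1, so the formula = 1.
Row p1=1, p2=1, p3=1, p4=1: (¬(p2 → p4) → p1) = 1, (p3 → p4 ↔ p2 → p3 ∨ p4) = 1, so the formula = 1.

0, 1, 1, 0, 1, 1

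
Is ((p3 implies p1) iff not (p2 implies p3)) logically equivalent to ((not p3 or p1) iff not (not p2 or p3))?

p1 | p2 | p3 | φ | ψ
-- | -- | -- | - | -
T  | T  | T  | F | F
T  | T  | F  | T | T
T  | F  | T  | F | F
T  | F  | F  | F | F
F  | T  | T  | T | T
F  | T  | F  | T | T
F  | F  | T  | T | T
F  | F  | F  | F | F
The columns for φ and ψ agree on every row, so they are logically equivalent.

equivalent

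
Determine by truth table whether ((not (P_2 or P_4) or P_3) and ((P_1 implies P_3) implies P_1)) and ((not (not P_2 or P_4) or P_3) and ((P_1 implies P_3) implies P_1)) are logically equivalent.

P_1  P_2  P_3  P_4  |  φ  ψ
 0    0    0    0   |  0  0
 0    0    0    1   |  0  0
 0    0    1    0   |  0  0
 0    0    1    1   |  0  0
 0    1    0    0   |  0  0
 0    1    0    1   |  0  0
 0    1    1    0   |  0  0
 0    1    1    1   |  0  0
 1    0    0    0   |  1  0
 1    0    0    1   |  0  0
 1    0    1    0   |  1  1
 1    0    1    1   |  1  1
 1    1    0    0   |  0  1
 1    1    0    1   |  0  0
 1    1    1    0   |  1  1
 1    1    1    1   |  1  1
The columns differ at P_1=1, P_2=0, P_3=0, P_4=0 (φ=1, ψ=0), so they are not equivalent.

not equivalent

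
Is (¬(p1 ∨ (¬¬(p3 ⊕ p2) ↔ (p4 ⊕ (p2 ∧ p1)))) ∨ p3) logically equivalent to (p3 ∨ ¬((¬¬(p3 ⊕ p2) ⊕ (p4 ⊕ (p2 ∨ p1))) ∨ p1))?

p1  p2  p3  p4  |  φ  ψ
T   T   T   T   |  T  T
T   T   T   F   |  T  T
T   T   F   T   |  F  F
T   T   F   F   |  F  F
T   F   T   T   |  T  T
T   F   T   F   |  T  T
T   F   F   T   |  F  F
T   F   F   F   |  F  F
F   T   T   T   |  T  T
F   T   T   F   |  T  T
F   T   F   T   |  F  F
F   T   F   F   |  T  T
F   F   T   T   |  T  T
F   F   T   F   |  T  T
F   F   F   T   |  T  F
F   F   F   F   |  F  T
The columns differ at p1=F, p2=F, p3=F, p4=T (φ=T, ψ=F), so they are not equivalent.

not equivalent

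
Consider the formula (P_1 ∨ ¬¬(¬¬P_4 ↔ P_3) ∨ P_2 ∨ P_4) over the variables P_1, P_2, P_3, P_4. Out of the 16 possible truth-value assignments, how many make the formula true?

15

P_1  P_2  P_3  P_4  |  φ
 T    T    T    T   |  T
 T    T    T    F   |  T
 T    T    F    T   |  T
 T    T    F    F   |  T
 T    F    T    T   |  T
 T    F    T    F   |  T
 T    F    F    T   |  T
 T    F    F    F   |  T
 F    T    T    T   |  T
 F    T    T    F   |  T
 F    T    F    T   |  T
 F    T    F    F   |  T
 F    F    T    T   |  T
 F    F    T    F   |  F
 F    F    F    T   |  T
 F    F    F    F   |  T
The formula is true on 15 of the 16 rows.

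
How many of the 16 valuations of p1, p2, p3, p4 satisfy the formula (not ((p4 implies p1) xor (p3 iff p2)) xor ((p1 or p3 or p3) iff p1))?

8

p1 | p2 | p3 | p4 || φ
F  | F  | F  | F  || F
F  | F  | F  | T  || T
F  | F  | T  | F  || F
F  | F  | T  | T  || T
F  | T  | F  | F  || T
F  | T  | F  | T  || F
F  | T  | T  | F  || T
F  | T  | T  | T  || F
T  | F  | F  | F  || F
T  | F  | F  | T  || F
T  | F  | T  | F  || T
T  | F  | T  | T  || T
T  | T  | F  | F  || T
T  | T  | F  | T  || T
T  | T  | T  | F  || F
T  | T  | T  | T  || F
The formula is true on 8 of the 16 rows.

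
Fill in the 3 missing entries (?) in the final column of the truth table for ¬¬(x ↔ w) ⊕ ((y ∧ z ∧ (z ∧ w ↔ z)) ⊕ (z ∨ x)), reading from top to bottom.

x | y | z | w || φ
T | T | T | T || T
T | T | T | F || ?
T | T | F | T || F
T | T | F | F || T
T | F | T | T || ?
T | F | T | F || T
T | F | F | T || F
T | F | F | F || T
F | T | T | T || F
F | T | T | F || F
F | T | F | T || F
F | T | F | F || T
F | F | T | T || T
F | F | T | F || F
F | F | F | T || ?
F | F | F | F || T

T, F, F

Row x=T, y=T, z=T, w=F: ¬¬(x ↔ w) = F, ((y ∧ z ∧ (z ∧ w ↔ z)) ⊕ (z ∨ x)) = T, so the formula = T.
Row x=T, y=F, z=T, w=T: ¬¬(x ↔ w) = T, ((y ∧ z ∧ (z ∧ w ↔ z)) ⊕ (z ∨ x)) = T, so the formula = F.
Row x=F, y=F, z=F, w=T: ¬¬(x ↔ w) = F, ((y ∧ z ∧ (z ∧ w ↔ z)) ⊕ (z ∨ x)) = F, so the formula = F.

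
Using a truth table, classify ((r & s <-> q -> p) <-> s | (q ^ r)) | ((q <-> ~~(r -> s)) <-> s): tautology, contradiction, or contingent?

p | q | r | s || φ
0 | 0 | 0 | 0 || 1
0 | 0 | 0 | 1 || 0
0 | 0 | 1 | 0 || 0
0 | 0 | 1 | 1 || 1
0 | 1 | 0 | 0 || 1
0 | 1 | 0 | 1 || 1
0 | 1 | 1 | 0 || 1
0 | 1 | 1 | 1 || 1
1 | 0 | 0 | 0 || 1
1 | 0 | 0 | 1 || 0
1 | 0 | 1 | 0 || 0
1 | 0 | 1 | 1 || 1
1 | 1 | 0 | 0 || 0
1 | 1 | 0 | 1 || 1
1 | 1 | 1 | 0 || 1
1 | 1 | 1 | 1 || 1
11 of 16 rows are 1, so the formula is contingent.

contingent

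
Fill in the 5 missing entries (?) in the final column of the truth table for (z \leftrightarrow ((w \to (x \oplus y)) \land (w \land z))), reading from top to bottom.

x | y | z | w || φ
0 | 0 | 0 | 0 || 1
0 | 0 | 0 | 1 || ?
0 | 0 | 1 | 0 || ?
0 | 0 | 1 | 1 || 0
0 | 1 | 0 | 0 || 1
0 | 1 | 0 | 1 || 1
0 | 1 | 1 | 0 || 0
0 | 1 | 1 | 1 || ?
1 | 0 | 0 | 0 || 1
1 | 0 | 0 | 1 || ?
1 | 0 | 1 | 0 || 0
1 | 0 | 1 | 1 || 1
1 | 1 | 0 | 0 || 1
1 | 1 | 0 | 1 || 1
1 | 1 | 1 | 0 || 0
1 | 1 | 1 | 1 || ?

1, 0, 1, 1, 0

Row x=0, y=0, z=0, w=1: ((w \to (x \oplus y)) \land (w \land z)) = 0, so the formula = 1.
Row x=0, y=0, z=1, w=0: ((w \to (x \oplus y)) \land (w \land z)) = 0, so the formula = 0.
Row x=0, y=1, z=1, w=1: ((w \to (x \oplus y)) \land (w \land z)) = 1, so the formula = 1.
Row x=1, y=0, z=0, w=1: ((w \to (x \oplus y)) \land (w \land z)) = 0, so the formula = 1.
Row x=1, y=1, z=1, w=1: ((w \to (x \oplus y)) \land (w \land z)) = 0, so the formula = 0.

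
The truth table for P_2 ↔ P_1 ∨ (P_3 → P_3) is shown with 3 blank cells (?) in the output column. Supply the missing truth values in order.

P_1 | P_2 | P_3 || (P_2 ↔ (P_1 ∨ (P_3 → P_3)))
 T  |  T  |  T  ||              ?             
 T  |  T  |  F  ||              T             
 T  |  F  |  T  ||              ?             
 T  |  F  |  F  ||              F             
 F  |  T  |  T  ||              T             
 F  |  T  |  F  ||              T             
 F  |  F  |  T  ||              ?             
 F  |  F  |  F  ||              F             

Row P_1=T, P_2=T, P_3=T: (P_1 ∨ (P_3 → P_3)) = T, so (P_2 ↔ (P_1 ∨ (P_3 → P_3))) = T.
Row P_1=T, P_2=F, P_3=T: (P_1 ∨ (P_3 → P_3)) = T, so (P_2 ↔ (P_1 ∨ (P_3 → P_3))) = F.
Row P_1=F, P_2=F, P_3=T: (P_1 ∨ (P_3 → P_3)) = T, so (P_2 ↔ (P_1 ∨ (P_3 → P_3))) = F.

T, F, F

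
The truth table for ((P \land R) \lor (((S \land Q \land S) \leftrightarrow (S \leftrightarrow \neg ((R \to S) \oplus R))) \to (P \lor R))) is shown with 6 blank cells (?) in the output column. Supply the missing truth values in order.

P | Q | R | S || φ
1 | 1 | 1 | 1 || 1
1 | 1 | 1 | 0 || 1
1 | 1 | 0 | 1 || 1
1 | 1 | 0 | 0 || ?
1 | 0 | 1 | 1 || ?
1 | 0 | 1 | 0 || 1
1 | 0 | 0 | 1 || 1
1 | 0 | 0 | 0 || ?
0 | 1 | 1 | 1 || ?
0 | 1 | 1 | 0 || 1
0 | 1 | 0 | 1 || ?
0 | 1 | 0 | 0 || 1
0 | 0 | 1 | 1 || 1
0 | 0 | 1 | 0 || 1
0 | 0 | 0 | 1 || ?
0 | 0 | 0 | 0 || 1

Row P=1, Q=1, R=0, S=0: (P \land R) = 0, (((S \land Q \land S) \leftrightarrow (S \leftrightarrow \neg ((R \to S) \oplus R))) \to (P \lor R)) = 1, so the formula = 1.
Row P=1, Q=0, R=1, S=1: (P \land R) = 1, (((S \land Q \land S) \leftrightarrow (S \leftrightarrow \neg ((R \to S) \oplus R))) \to (P \lor R)) = 1, so the formula = 1.
Row P=1, Q=0, R=0, S=0: (P \land R) = 0, (((S \land Q \land S) \leftrightarrow (S \leftrightarrow \neg ((R \to S) \oplus R))) \to (P \lor R)) = 1, so the formula = 1.
Row P=0, Q=1, R=1, S=1: (P \land R) = 0, (((S \land Q \land S) \leftrightarrow (S \leftrightarrow \neg ((R \to S) \oplus R))) \to (P \lor R)) = 1, so the formula = 1.
Row P=0, Q=1, R=0, S=1: (P \land R) = 0, (((S \land Q \land S) \leftrightarrow (S \leftrightarrow \neg ((R \to S) \oplus R))) \to (P \lor R)) = 1, so the formula = 1.
Row P=0, Q=0, R=0, S=1: (P \land R) = 0, (((S \land Q \land S) \leftrightarrow (S \leftrightarrow \neg ((R \to S) \oplus R))) \to (P \lor R)) = 0, so the formula = 0.

1, 1, 1, 1, 1, 0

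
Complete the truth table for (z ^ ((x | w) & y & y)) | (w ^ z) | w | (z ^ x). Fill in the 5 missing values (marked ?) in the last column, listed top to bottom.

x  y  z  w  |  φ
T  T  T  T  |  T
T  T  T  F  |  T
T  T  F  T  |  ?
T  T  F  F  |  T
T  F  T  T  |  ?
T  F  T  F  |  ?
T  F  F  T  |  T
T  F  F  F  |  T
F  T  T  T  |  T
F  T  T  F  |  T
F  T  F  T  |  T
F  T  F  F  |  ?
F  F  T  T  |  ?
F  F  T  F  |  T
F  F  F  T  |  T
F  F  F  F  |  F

T, T, T, F, T

Row x=T, y=T, z=F, w=T: (z ^ ((x | w) & y & y)) = T, (w ^ z) = T, (z ^ x) = T, so the formula = T.
Row x=T, y=F, z=T, w=T: (z ^ ((x | w) & y & y)) = T, (w ^ z) = F, (z ^ x) = F, so the formula = T.
Row x=T, y=F, z=T, w=F: (z ^ ((x | w) & y & y)) = T, (w ^ z) = T, (z ^ x) = F, so the formula = T.
Row x=F, y=T, z=F, w=F: (z ^ ((x | w) & y & y)) = F, (w ^ z) = F, (z ^ x) = F, so the formula = F.
Row x=F, y=F, z=T, w=T: (z ^ ((x | w) & y & y)) = T, (w ^ z) = F, (z ^ x) = T, so the formula = T.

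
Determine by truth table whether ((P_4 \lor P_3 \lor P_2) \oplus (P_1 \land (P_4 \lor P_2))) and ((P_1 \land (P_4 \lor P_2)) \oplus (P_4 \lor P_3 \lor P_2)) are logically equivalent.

P_1 | P_2 | P_3 | P_4 || φ | ψ
 1  |  1  |  1  |  1  || 0 | 0
 1  |  1  |  1  |  0  || 0 | 0
 1  |  1  |  0  |  1  || 0 | 0
 1  |  1  |  0  |  0  || 0 | 0
 1  |  0  |  1  |  1  || 0 | 0
 1  |  0  |  1  |  0  || 1 | 1
 1  |  0  |  0  |  1  || 0 | 0
 1  |  0  |  0  |  0  || 0 | 0
 0  |  1  |  1  |  1  || 1 | 1
 0  |  1  |  1  |  0  || 1 | 1
 0  |  1  |  0  |  1  || 1 | 1
 0  |  1  |  0  |  0  || 1 | 1
 0  |  0  |  1  |  1  || 1 | 1
 0  |  0  |  1  |  0  || 1 | 1
 0  |  0  |  0  |  1  || 1 | 1
 0  |  0  |  0  |  0  || 0 | 0
The columns for φ and ψ agree on every row, so they are logically equivalent.

equivalent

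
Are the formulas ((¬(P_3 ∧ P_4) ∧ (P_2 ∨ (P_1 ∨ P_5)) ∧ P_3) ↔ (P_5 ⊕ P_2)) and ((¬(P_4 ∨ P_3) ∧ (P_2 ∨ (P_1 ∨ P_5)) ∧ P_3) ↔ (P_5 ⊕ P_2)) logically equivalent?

not equivalent

P_1  P_2  P_3  P_4  P_5  |  φ  ψ
 T    T    T    T    T   |  T  T
 T    T    T    T    F   |  F  F
 T    T    T    F    T   |  F  T
 T    T    T    F    F   |  T  F
 T    T    F    T    T   |  T  T
 T    T    F    T    F   |  F  F
 T    T    F    F    T   |  T  T
 T    T    F    F    F   |  F  F
 T    F    T    T    T   |  F  F
 T    F    T    T    F   |  T  T
 T    F    T    F    T   |  T  F
 T    F    T    F    F   |  F  T
 T    F    F    T    T   |  F  F
 T    F    F    T    F   |  T  T
 T    F    F    F    T   |  F  F
 T    F    F    F    F   |  T  T
 F    T    T    T    T   |  T  T
 F    T    T    T    F   |  F  F
 F    T    T    F    T   |  F  T
 F    T    T    F    F   |  T  F
 F    T    F    T    T   |  T  T
 F    T    F    T    F   |  F  F
 F    T    F    F    T   |  T  T
 F    T    F    F    F   |  F  F
 F    F    T    T    T   |  F  F
 F    F    T    T    F   |  T  T
 F    F    T    F    T   |  T  F
 F    F    T    F    F   |  T  T
 F    F    F    T    T   |  F  F
 F    F    F    T    F   |  T  T
 F    F    F    F    T   |  F  F
 F    F    F    F    F   |  T  T
The columns differ at P_1=T, P_2=T, P_3=T, P_4=F, P_5=T (φ=F, ψ=T), so they are not equivalent.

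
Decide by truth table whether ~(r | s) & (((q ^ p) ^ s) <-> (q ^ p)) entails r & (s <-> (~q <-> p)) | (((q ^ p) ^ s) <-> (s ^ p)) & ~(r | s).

p | q | r | s | φ | ψ
- | - | - | - | - | -
F | F | F | F | T | T
F | F | F | T | F | F
F | F | T | F | F | T
F | F | T | T | F | F
F | T | F | F | T | F
F | T | F | T | F | F
F | T | T | F | F | F
F | T | T | T | F | T
T | F | F | F | T | T
T | F | F | T | F | F
T | F | T | F | F | F
T | F | T | T | F | T
T | T | F | F | T | F
T | T | F | T | F | F
T | T | T | F | F | T
T | T | T | T | F | F
At p=F, q=T, r=F, s=F we have φ true but ψ false, so φ does not entail ψ.

no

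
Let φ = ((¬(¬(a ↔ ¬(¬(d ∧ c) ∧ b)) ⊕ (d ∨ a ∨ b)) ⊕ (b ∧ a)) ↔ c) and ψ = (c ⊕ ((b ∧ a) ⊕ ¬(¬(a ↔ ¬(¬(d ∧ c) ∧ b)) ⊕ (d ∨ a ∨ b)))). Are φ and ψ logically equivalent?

a  b  c  d  |  φ  ψ
T  T  T  T  |  T  F
T  T  T  F  |  F  T
T  T  F  T  |  T  F
T  T  F  F  |  T  F
T  F  T  T  |  F  T
T  F  T  F  |  F  T
T  F  F  T  |  T  F
T  F  F  F  |  T  F
F  T  T  T  |  T  F
F  T  T  F  |  F  T
F  T  F  T  |  T  F
F  T  F  F  |  T  F
F  F  T  T  |  T  F
F  F  T  F  |  F  T
F  F  F  T  |  F  T
F  F  F  F  |  T  F
The columns differ at a=T, b=T, c=T, d=T (φ=T, ψ=F), so they are not equivalent.

not equivalent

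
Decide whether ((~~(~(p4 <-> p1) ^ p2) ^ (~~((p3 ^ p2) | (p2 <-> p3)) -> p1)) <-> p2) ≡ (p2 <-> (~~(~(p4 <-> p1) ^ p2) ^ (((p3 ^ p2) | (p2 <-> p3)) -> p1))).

equivalent

p1 | p2 | p3 | p4 | φ | ψ
-- | -- | -- | -- | - | -
T  | T  | T  | T  | F | F
T  | T  | T  | F  | T | T
T  | T  | F  | T  | F | F
T  | T  | F  | F  | T | T
T  | F  | T  | T  | F | F
T  | F  | T  | F  | T | T
T  | F  | F  | T  | F | F
T  | F  | F  | F  | T | T
F  | T  | T  | T  | F | F
F  | T  | T  | F  | T | T
F  | T  | F  | T  | F | F
F  | T  | F  | F  | T | T
F  | F  | T  | T  | F | F
F  | F  | T  | F  | T | T
F  | F  | F  | T  | F | F
F  | F  | F  | F  | T | T
The columns for φ and ψ agree on every row, so they are logically equivalent.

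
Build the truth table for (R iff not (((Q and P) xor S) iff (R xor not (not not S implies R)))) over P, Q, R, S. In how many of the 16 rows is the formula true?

10

P  Q  R  S  |  (Q and P)  ((Q and P) xor S)  not S  not not S  (not not S implies R)  not (not not S implies R)  φ
1  1  1  1  |      1              0            0        1                1                        0              1
1  1  1  0  |      1              1            1        0                1                        0              0
1  1  0  1  |      1              0            0        1                0                        1              0
1  1  0  0  |      1              1            1        0                1                        0              0
1  0  1  1  |      0              1            0        1                1                        0              0
1  0  1  0  |      0              0            1        0                1                        0              1
1  0  0  1  |      0              1            0        1                0                        1              1
1  0  0  0  |      0              0            1        0                1                        0              1
0  1  1  1  |      0              1            0        1                1                        0              0
0  1  1  0  |      0              0            1        0                1                        0              1
0  1  0  1  |      0              1            0        1                0                        1              1
0  1  0  0  |      0              0            1        0                1                        0              1
0  0  1  1  |      0              1            0        1                1                        0              0
0  0  1  0  |      0              0            1        0                1                        0              1
0  0  0  1  |      0              1            0        1                0                        1              1
0  0  0  0  |      0              0            1        0                1                        0              1
The formula is true on 10 of the 16 rows.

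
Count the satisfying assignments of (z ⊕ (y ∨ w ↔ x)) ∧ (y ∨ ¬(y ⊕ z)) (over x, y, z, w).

6

  x      y      z      w    |  (y ∨ w)  ((y ∨ w) ↔ x)  (z ⊕ ((y ∨ w) ↔ x))  (y ⊕ z)  ¬(y ⊕ z)  (y ∨ ¬(y ⊕ z))    φ  
 True   True   True   True  |    True        True             False          False     True         True       False
 True   True   True  False  |    True        True             False          False     True         True       False
 True   True  False   True  |    True        True              True           True    False         True        True
 True   True  False  False  |    True        True              True           True    False         True        True
 True  False   True   True  |    True        True             False           True    False        False       False
 True  False   True  False  |   False       False              True           True    False        False       False
 True  False  False   True  |    True        True              True          False     True         True        True
 True  False  False  False  |   False       False             False          False     True         True       False
False   True   True   True  |    True       False              True          False     True         True        True
False   True   True  False  |    True       False              True          False     True         True        True
False   True  False   True  |    True       False             False           True    False         True       False
False   True  False  False  |    True       False             False           True    False         True       False
False  False   True   True  |    True       False              True           True    False        False       False
False  False   True  False  |   False        True             False           True    False        False       False
False  False  False   True  |    True       False             False          False     True         True       False
False  False  False  False  |   False        True              True          False     True         True        True
The formula is true on 6 of the 16 rows.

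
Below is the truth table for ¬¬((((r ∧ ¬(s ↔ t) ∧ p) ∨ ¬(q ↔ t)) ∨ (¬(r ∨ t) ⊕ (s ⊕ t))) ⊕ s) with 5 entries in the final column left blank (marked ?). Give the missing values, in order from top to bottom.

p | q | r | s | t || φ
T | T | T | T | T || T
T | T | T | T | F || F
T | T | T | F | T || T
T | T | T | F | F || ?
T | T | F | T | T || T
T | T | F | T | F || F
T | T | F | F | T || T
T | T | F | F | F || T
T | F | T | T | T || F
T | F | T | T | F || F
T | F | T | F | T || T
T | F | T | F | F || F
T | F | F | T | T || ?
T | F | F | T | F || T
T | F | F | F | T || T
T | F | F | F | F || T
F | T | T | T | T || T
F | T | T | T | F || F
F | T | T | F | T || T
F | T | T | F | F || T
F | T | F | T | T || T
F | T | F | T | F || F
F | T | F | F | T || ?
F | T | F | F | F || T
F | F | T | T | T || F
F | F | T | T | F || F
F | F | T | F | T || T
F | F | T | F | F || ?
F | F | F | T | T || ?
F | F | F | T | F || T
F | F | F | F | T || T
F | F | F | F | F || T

T, F, T, F, F

Row p=T, q=T, r=T, s=F, t=F: ((((r ∧ ¬(s ↔ t) ∧ p) ∨ ¬(q ↔ t)) ∨ (¬(r ∨ t) ⊕ (s ⊕ t))) ⊕ s) = T, ¬((((r ∧ ¬(s ↔ t) ∧ p) ∨ ¬(q ↔ t)) ∨ (¬(r ∨ t) ⊕ (s ⊕ t))) ⊕ s) = F, so the formula = T.
Row p=T, q=F, r=F, s=T, t=T: ((((r ∧ ¬(s ↔ t) ∧ p) ∨ ¬(q ↔ t)) ∨ (¬(r ∨ t) ⊕ (s ⊕ t))) ⊕ s) = F, ¬((((r ∧ ¬(s ↔ t) ∧ p) ∨ ¬(q ↔ t)) ∨ (¬(r ∨ t) ⊕ (s ⊕ t))) ⊕ s) = T, so the formula = F.
Row p=F, q=T, r=F, s=F, t=T: ((((r ∧ ¬(s ↔ t) ∧ p) ∨ ¬(q ↔ t)) ∨ (¬(r ∨ t) ⊕ (s ⊕ t))) ⊕ s) = T, ¬((((r ∧ ¬(s ↔ t) ∧ p) ∨ ¬(q ↔ t)) ∨ (¬(r ∨ t) ⊕ (s ⊕ t))) ⊕ s) = F, so the formula = T.
Row p=F, q=F, r=T, s=F, t=F: ((((r ∧ ¬(s ↔ t) ∧ p) ∨ ¬(q ↔ t)) ∨ (¬(r ∨ t) ⊕ (s ⊕ t))) ⊕ s) = F, ¬((((r ∧ ¬(s ↔ t) ∧ p) ∨ ¬(q ↔ t)) ∨ (¬(r ∨ t) ⊕ (s ⊕ t))) ⊕ s) = T, so the formula = F.
Row p=F, q=F, r=F, s=T, t=T: ((((r ∧ ¬(s ↔ t) ∧ p) ∨ ¬(q ↔ t)) ∨ (¬(r ∨ t) ⊕ (s ⊕ t))) ⊕ s) = F, ¬((((r ∧ ¬(s ↔ t) ∧ p) ∨ ¬(q ↔ t)) ∨ (¬(r ∨ t) ⊕ (s ⊕ t))) ⊕ s) = T, so the formula = F.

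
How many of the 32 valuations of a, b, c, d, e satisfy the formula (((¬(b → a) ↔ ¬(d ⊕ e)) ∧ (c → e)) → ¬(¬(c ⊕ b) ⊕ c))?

26

a  b  c  d  e  |  φ
0  0  0  0  0  |  1
0  0  0  0  1  |  0
0  0  0  1  0  |  0
0  0  0  1  1  |  1
0  0  1  0  0  |  1
0  0  1  0  1  |  0
0  0  1  1  0  |  1
0  0  1  1  1  |  1
0  1  0  0  0  |  1
0  1  0  0  1  |  1
0  1  0  1  0  |  1
0  1  0  1  1  |  1
0  1  1  0  0  |  1
0  1  1  0  1  |  1
0  1  1  1  0  |  1
0  1  1  1  1  |  1
1  0  0  0  0  |  1
1  0  0  0  1  |  0
1  0  0  1  0  |  0
1  0  0  1  1  |  1
1  0  1  0  0  |  1
1  0  1  0  1  |  0
1  0  1  1  0  |  1
1  0  1  1  1  |  1
1  1  0  0  0  |  1
1  1  0  0  1  |  1
1  1  0  1  0  |  1
1  1  0  1  1  |  1
1  1  1  0  0  |  1
1  1  1  0  1  |  1
1  1  1  1  0  |  1
1  1  1  1  1  |  1
The formula is true on 26 of the 32 rows.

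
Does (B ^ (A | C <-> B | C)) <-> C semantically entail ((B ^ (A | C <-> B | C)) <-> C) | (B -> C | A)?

yes

A | B | C || φ | ψ
T | T | T || F | T
T | T | F || T | T
T | F | T || T | T
T | F | F || T | T
F | T | T || F | T
F | T | F || F | F
F | F | T || T | T
F | F | F || F | T
In every row where φ is true, ψ is also true, so φ ⊨ ψ.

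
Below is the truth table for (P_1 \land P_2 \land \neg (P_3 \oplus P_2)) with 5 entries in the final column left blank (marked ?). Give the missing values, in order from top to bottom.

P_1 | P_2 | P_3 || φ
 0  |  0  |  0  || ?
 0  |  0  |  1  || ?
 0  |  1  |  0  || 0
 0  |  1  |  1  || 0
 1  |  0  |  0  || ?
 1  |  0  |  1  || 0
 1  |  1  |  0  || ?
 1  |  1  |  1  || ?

0, 0, 0, 0, 1

Row P_1=0, P_2=0, P_3=0: \neg (P_3 \oplus P_2) = 1, so the formula = 0.
Row P_1=0, P_2=0, P_3=1: \neg (P_3 \oplus P_2) = 0, so the formula = 0.
Row P_1=1, P_2=0, P_3=0: \neg (P_3 \oplus P_2) = 1, so the formula = 0.
Row P_1=1, P_2=1, P_3=0: \neg (P_3 \oplus P_2) = 0, so the formula = 0.
Row P_1=1, P_2=1, P_3=1: \neg (P_3 \oplus P_2) = 1, so the formula = 1.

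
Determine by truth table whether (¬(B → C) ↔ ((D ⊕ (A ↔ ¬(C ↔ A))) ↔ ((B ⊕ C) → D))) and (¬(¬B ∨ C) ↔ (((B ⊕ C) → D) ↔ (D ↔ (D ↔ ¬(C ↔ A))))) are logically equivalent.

A  B  C  D  |  φ  ψ
F  F  F  F  |  F  T
F  F  F  T  |  T  T
F  F  T  F  |  F  T
F  F  T  T  |  F  F
F  T  F  F  |  F  T
F  T  F  T  |  F  F
F  T  T  F  |  T  F
F  T  T  T  |  F  F
T  F  F  F  |  F  F
T  F  F  T  |  T  F
T  F  T  F  |  F  F
T  F  T  T  |  F  T
T  T  F  F  |  F  F
T  T  F  T  |  F  T
T  T  T  F  |  T  T
T  T  T  T  |  F  T
The columns differ at A=F, B=F, C=F, D=F (φ=F, ψ=T), so they are not equivalent.

not equivalent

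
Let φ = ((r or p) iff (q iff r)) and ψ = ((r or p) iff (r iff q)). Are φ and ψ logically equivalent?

p | q | r || φ | ψ
T | T | T || T | T
T | T | F || F | F
T | F | T || F | F
T | F | F || T | T
F | T | T || T | T
F | T | F || T | T
F | F | T || F | F
F | F | F || F | F
The columns for φ and ψ agree on every row, so they are logically equivalent.

equivalent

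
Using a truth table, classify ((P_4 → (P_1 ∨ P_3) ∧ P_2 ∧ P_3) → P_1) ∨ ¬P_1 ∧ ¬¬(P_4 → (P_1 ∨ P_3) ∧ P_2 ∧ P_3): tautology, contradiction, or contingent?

P_1 | P_2 | P_3 | P_4 || (P_1 ∨ P_3) | ((P_1 ∨ P_3) ∧ P_2 ∧ P_3) | ¬P_1 | φ
 1  |  1  |  1  |  1  ||      1      |             1             |  0   | 1
 1  |  1  |  1  |  0  ||      1      |             1             |  0   | 1
 1  |  1  |  0  |  1  ||      1      |             0             |  0   | 1
 1  |  1  |  0  |  0  ||      1      |             0             |  0   | 1
 1  |  0  |  1  |  1  ||      1      |             0             |  0   | 1
 1  |  0  |  1  |  0  ||      1      |             0             |  0   | 1
 1  |  0  |  0  |  1  ||      1      |             0             |  0   | 1
 1  |  0  |  0  |  0  ||      1      |             0             |  0   | 1
 0  |  1  |  1  |  1  ||      1      |             1             |  1   | 1
 0  |  1  |  1  |  0  ||      1      |             1             |  1   | 1
 0  |  1  |  0  |  1  ||      0      |             0             |  1   | 1
 0  |  1  |  0  |  0  ||      0      |             0             |  1   | 1
 0  |  0  |  1  |  1  ||      1      |             0             |  1   | 1
 0  |  0  |  1  |  0  ||      1      |             0             |  1   | 1
 0  |  0  |  0  |  1  ||      0      |             0             |  1   | 1
 0  |  0  |  0  |  0  ||      0      |             0             |  1   | 1
Every row is 1, so the formula is a tautology.

tautology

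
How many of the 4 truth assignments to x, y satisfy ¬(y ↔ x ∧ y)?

1

x  y  |  (x ∧ y)  (y ↔ (x ∧ y))  ¬(y ↔ (x ∧ y))
T  T  |     T           T              F       
T  F  |     F           T              F       
F  T  |     F           F              T       
F  F  |     F           T              F       
The formula is true on 1 of the 4 rows.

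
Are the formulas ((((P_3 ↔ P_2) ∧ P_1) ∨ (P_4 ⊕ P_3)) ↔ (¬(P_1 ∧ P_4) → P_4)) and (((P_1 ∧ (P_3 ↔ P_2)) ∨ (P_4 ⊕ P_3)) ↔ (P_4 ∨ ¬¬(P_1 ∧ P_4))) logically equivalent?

equivalent

P_1 | P_2 | P_3 | P_4 || φ | ψ
 F  |  F  |  F  |  F  || T | T
 F  |  F  |  F  |  T  || T | T
 F  |  F  |  T  |  F  || F | F
 F  |  F  |  T  |  T  || F | F
 F  |  T  |  F  |  F  || T | T
 F  |  T  |  F  |  T  || T | T
 F  |  T  |  T  |  F  || F | F
 F  |  T  |  T  |  T  || F | F
 T  |  F  |  F  |  F  || F | F
 T  |  F  |  F  |  T  || T | T
 T  |  F  |  T  |  F  || F | F
 T  |  F  |  T  |  T  || F | F
 T  |  T  |  F  |  F  || T | T
 T  |  T  |  F  |  T  || T | T
 T  |  T  |  T  |  F  || F | F
 T  |  T  |  T  |  T  || T | T
The columns for φ and ψ agree on every row, so they are logically equivalent.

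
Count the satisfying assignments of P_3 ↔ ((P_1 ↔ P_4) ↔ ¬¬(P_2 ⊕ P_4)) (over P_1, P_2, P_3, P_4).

8

P_1 | P_2 | P_3 | P_4 | φ
--- | --- | --- | --- | -
 T  |  T  |  T  |  T  | F
 T  |  T  |  T  |  F  | F
 T  |  T  |  F  |  T  | T
 T  |  T  |  F  |  F  | T
 T  |  F  |  T  |  T  | T
 T  |  F  |  T  |  F  | T
 T  |  F  |  F  |  T  | F
 T  |  F  |  F  |  F  | F
 F  |  T  |  T  |  T  | T
 F  |  T  |  T  |  F  | T
 F  |  T  |  F  |  T  | F
 F  |  T  |  F  |  F  | F
 F  |  F  |  T  |  T  | F
 F  |  F  |  T  |  F  | F
 F  |  F  |  F  |  T  | T
 F  |  F  |  F  |  F  | T
The formula is true on 8 of the 16 rows.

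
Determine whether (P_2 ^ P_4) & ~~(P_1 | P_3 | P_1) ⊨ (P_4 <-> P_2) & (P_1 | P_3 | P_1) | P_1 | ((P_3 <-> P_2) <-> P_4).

P_1 | P_2 | P_3 | P_4 || φ | ψ
 1  |  1  |  1  |  1  || 0 | 1
 1  |  1  |  1  |  0  || 1 | 1
 1  |  1  |  0  |  1  || 0 | 1
 1  |  1  |  0  |  0  || 1 | 1
 1  |  0  |  1  |  1  || 1 | 1
 1  |  0  |  1  |  0  || 0 | 1
 1  |  0  |  0  |  1  || 1 | 1
 1  |  0  |  0  |  0  || 0 | 1
 0  |  1  |  1  |  1  || 0 | 1
 0  |  1  |  1  |  0  || 1 | 0
 0  |  1  |  0  |  1  || 0 | 0
 0  |  1  |  0  |  0  || 0 | 1
 0  |  0  |  1  |  1  || 1 | 0
 0  |  0  |  1  |  0  || 0 | 1
 0  |  0  |  0  |  1  || 0 | 1
 0  |  0  |  0  |  0  || 0 | 0
At P_1=0, P_2=1, P_3=1, P_4=0 we have φ true but ψ false, so φ does not entail ψ.

no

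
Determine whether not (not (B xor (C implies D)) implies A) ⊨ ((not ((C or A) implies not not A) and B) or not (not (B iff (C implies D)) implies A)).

no

A | B | C | D | φ | ψ
- | - | - | - | - | -
F | F | F | F | F | T
F | F | F | T | F | T
F | F | T | F | T | F
F | F | T | T | F | T
F | T | F | F | T | F
F | T | F | T | T | F
F | T | T | F | F | T
F | T | T | T | T | T
T | F | F | F | F | F
T | F | F | T | F | F
T | F | T | F | F | F
T | F | T | T | F | F
T | T | F | F | F | F
T | T | F | T | F | F
T | T | T | F | F | F
T | T | T | T | F | F
At A=F, B=F, C=T, D=F we have φ true but ψ false, so φ does not entail ψ.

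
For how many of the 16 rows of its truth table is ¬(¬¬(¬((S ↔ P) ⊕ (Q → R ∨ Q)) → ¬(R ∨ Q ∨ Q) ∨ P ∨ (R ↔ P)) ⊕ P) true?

10

  P      Q      R      S    |  (S ↔ P)  (R ∨ Q)  (Q → (R ∨ Q))  ((S ↔ P) ⊕ (Q → (R ∨ Q)))  ¬((S ↔ P) ⊕ (Q → (R ∨ Q)))  (R ∨ Q ∨ Q)  ¬(R ∨ Q ∨ Q)  (R ↔ P)  (P ∨ (R ↔ P))    φ  
 True   True   True   True  |    True     True        True                False                       True                 True        False        True        True       True
 True   True   True  False  |   False     True        True                 True                      False                 True        False        True        True       True
 True   True  False   True  |    True     True        True                False                       True                 True        False       False        True       True
 True   True  False  False  |   False     True        True                 True                      False                 True        False       False        True       True
 True  False   True   True  |    True     True        True                False                       True                 True        False        True        True       True
 True  False   True  False  |   False     True        True                 True                      False                 True        False        True        True       True
 True  False  False   True  |    True    False        True                False                       True                False         True       False        True       True
 True  False  False  False  |   False    False        True                 True                      False                False         True       False        True       True
False   True   True   True  |   False     True        True                 True                      False                 True        False       False       False      False
False   True   True  False  |    True     True        True                False                       True                 True        False       False       False       True
False   True  False   True  |   False     True        True                 True                      False                 True        False        True        True      False
False   True  False  False  |    True     True        True                False                       True                 True        False        True        True      False
False  False   True   True  |   False     True        True                 True                      False                 True        False       False       False      False
False  False   True  False  |    True     True        True                False                       True                 True        False       False       False       True
False  False  False   True  |   False    False        True                 True                      False                False         True        True        True      False
False  False  False  False  |    True    False        True                False                       True                False         True        True        True      False
The formula is true on 10 of the 16 rows.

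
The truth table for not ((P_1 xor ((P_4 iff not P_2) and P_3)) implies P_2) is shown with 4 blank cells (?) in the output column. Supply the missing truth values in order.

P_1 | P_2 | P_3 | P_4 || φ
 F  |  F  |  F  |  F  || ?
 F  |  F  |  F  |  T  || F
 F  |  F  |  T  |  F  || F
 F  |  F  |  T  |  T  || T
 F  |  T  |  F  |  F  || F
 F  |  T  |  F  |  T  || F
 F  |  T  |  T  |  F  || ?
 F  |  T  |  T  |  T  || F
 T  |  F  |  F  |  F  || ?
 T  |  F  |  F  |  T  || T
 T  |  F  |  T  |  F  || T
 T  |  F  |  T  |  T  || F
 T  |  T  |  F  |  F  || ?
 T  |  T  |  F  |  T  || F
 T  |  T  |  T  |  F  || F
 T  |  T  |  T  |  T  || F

F, F, T, F

Row P_1=F, P_2=F, P_3=F, P_4=F: (P_1 xor ((P_4 iff not P_2) and P_3)) = F, ((P_1 xor ((P_4 iff not P_2) and P_3)) implies P_2) = T, so the formula = F.
Row P_1=F, P_2=T, P_3=T, P_4=F: (P_1 xor ((P_4 iff not P_2) and P_3)) = T, ((P_1 xor ((P_4 iff not P_2) and P_3)) implies P_2) = T, so the formula = F.
Row P_1=T, P_2=F, P_3=F, P_4=F: (P_1 xor ((P_4 iff not P_2) and P_3)) = T, ((P_1 xor ((P_4 iff not P_2) and P_3)) implies P_2) = F, so the formula = T.
Row P_1=T, P_2=T, P_3=F, P_4=F: (P_1 xor ((P_4 iff not P_2) and P_3)) = T, ((P_1 xor ((P_4 iff not P_2) and P_3)) implies P_2) = T, so the formula = F.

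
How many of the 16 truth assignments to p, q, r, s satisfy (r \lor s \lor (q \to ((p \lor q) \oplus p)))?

p | q | r | s || φ
0 | 0 | 0 | 0 || 1
0 | 0 | 0 | 1 || 1
0 | 0 | 1 | 0 || 1
0 | 0 | 1 | 1 || 1
0 | 1 | 0 | 0 || 1
0 | 1 | 0 | 1 || 1
0 | 1 | 1 | 0 || 1
0 | 1 | 1 | 1 || 1
1 | 0 | 0 | 0 || 1
1 | 0 | 0 | 1 || 1
1 | 0 | 1 | 0 || 1
1 | 0 | 1 | 1 || 1
1 | 1 | 0 | 0 || 0
1 | 1 | 0 | 1 || 1
1 | 1 | 1 | 0 || 1
1 | 1 | 1 | 1 || 1
The formula is true on 15 of the 16 rows.

15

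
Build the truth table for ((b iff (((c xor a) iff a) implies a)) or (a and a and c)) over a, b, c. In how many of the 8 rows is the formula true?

5

a | b | c | φ
- | - | - | -
T | T | T | T
T | T | F | T
T | F | T | T
T | F | F | F
F | T | T | T
F | T | F | F
F | F | T | F
F | F | F | T
The formula is true on 5 of the 8 rows.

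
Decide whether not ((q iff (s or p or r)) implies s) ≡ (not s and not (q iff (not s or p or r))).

p | q | r | s | φ | ψ
- | - | - | - | - | -
T | T | T | T | F | F
T | T | T | F | T | F
T | T | F | T | F | F
T | T | F | F | T | F
T | F | T | T | F | F
T | F | T | F | F | T
T | F | F | T | F | F
T | F | F | F | F | T
F | T | T | T | F | F
F | T | T | F | T | F
F | T | F | T | F | F
F | T | F | F | F | F
F | F | T | T | F | F
F | F | T | F | F | T
F | F | F | T | F | F
F | F | F | F | T | T
The columns differ at p=T, q=T, r=T, s=F (φ=T, ψ=F), so they are not equivalent.

not equivalent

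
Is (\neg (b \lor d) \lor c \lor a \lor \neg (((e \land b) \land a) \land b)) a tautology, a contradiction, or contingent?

tautology

a | b | c | d | e | φ
- | - | - | - | - | -
1 | 1 | 1 | 1 | 1 | 1
1 | 1 | 1 | 1 | 0 | 1
1 | 1 | 1 | 0 | 1 | 1
1 | 1 | 1 | 0 | 0 | 1
1 | 1 | 0 | 1 | 1 | 1
1 | 1 | 0 | 1 | 0 | 1
1 | 1 | 0 | 0 | 1 | 1
1 | 1 | 0 | 0 | 0 | 1
1 | 0 | 1 | 1 | 1 | 1
1 | 0 | 1 | 1 | 0 | 1
1 | 0 | 1 | 0 | 1 | 1
1 | 0 | 1 | 0 | 0 | 1
1 | 0 | 0 | 1 | 1 | 1
1 | 0 | 0 | 1 | 0 | 1
1 | 0 | 0 | 0 | 1 | 1
1 | 0 | 0 | 0 | 0 | 1
0 | 1 | 1 | 1 | 1 | 1
0 | 1 | 1 | 1 | 0 | 1
0 | 1 | 1 | 0 | 1 | 1
0 | 1 | 1 | 0 | 0 | 1
0 | 1 | 0 | 1 | 1 | 1
0 | 1 | 0 | 1 | 0 | 1
0 | 1 | 0 | 0 | 1 | 1
0 | 1 | 0 | 0 | 0 | 1
0 | 0 | 1 | 1 | 1 | 1
0 | 0 | 1 | 1 | 0 | 1
0 | 0 | 1 | 0 | 1 | 1
0 | 0 | 1 | 0 | 0 | 1
0 | 0 | 0 | 1 | 1 | 1
0 | 0 | 0 | 1 | 0 | 1
0 | 0 | 0 | 0 | 1 | 1
0 | 0 | 0 | 0 | 0 | 1
Every row is 1, so the formula is a tautology.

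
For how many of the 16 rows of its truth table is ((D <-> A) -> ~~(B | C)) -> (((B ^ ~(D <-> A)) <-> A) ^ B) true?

9

A  B  C  D     (D <-> A)  (B | C)  ~(B | C)  ~~(B | C)  ((D <-> A) -> ~~(B | C))  ~(D <-> A)  (B ^ ~(D <-> A))  ((B ^ ~(D <-> A)) <-> A)  φ
1  1  1  1         1         1        0          1                 1                  0              1                     1              0
1  1  1  0         0         1        0          1                 1                  1              0                     0              1
1  1  0  1         1         1        0          1                 1                  0              1                     1              0
1  1  0  0         0         1        0          1                 1                  1              0                     0              1
1  0  1  1         1         1        0          1                 1                  0              0                     0              0
1  0  1  0         0         1        0          1                 1                  1              1                     1              1
1  0  0  1         1         0        1          0                 0                  0              0                     0              1
1  0  0  0         0         0        1          0                 1                  1              1                     1              1
0  1  1  1         0         1        0          1                 1                  1              0                     1              0
0  1  1  0         1         1        0          1                 1                  0              1                     0              1
0  1  0  1         0         1        0          1                 1                  1              0                     1              0
0  1  0  0         1         1        0          1                 1                  0              1                     0              1
0  0  1  1         0         1        0          1                 1                  1              1                     0              0
0  0  1  0         1         1        0          1                 1                  0              0                     1              1
0  0  0  1         0         0        1          0                 1                  1              1                     0              0
0  0  0  0         1         0        1          0                 0                  0              0                     1              1
The formula is true on 9 of the 16 rows.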